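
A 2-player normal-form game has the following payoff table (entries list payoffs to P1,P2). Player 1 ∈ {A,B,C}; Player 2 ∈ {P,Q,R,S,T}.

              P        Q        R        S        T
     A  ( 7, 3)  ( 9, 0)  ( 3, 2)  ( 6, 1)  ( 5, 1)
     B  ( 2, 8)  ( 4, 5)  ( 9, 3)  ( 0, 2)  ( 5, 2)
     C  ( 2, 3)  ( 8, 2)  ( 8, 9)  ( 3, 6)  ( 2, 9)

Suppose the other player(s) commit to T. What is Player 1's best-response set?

u_1(A vs T) = 5
u_1(B vs T) = 5
u_1(C vs T) = 2
max payoff 5 at {A,B}

argmax u_1 = {A,B}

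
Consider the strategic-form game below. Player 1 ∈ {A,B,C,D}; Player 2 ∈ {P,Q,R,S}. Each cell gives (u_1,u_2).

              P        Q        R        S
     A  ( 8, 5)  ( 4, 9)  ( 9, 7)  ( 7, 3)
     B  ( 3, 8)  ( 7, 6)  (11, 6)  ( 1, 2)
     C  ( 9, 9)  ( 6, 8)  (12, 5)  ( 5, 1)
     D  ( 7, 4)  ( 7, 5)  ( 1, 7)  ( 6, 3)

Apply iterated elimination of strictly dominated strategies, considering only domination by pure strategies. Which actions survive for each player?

IESDS → P1:{B,C,D} P2:{P,Q,R}

P2 drop S (P beats it: A:5>3 B:8>2 C:9>1 D:4>3)
P1 drop A (C beats it: P:9>8 Q:6>4 R:12>9)
P1→{B,C,D} P2→{P,Q,R}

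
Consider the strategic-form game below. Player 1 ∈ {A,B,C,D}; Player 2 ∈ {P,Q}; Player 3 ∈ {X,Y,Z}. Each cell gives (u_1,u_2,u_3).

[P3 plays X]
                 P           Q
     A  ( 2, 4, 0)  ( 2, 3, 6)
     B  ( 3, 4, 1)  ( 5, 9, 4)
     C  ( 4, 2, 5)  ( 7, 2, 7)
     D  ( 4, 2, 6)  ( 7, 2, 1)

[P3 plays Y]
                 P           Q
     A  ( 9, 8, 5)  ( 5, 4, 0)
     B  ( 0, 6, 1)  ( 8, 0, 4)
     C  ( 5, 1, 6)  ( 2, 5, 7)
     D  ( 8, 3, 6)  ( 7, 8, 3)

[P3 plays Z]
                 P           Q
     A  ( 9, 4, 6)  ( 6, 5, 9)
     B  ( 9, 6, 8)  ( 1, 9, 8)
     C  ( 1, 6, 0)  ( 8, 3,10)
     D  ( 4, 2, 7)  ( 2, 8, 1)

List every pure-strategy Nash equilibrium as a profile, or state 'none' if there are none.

Equilibria: none

(A,P,X): not NE [P1→D gives 4>2; P3→Z gives 6>0]
(A,P,Y): not NE [P3→Z gives 6>5]
(A,P,Z): not NE [P2→Q gives 5>4]
(A,Q,X): not NE [P1→D gives 7>2; P2→P gives 4>3; P3→Z gives 9>6]
(A,Q,Y): not NE [P1→B gives 8>5; P2→P gives 8>4; P3→Z gives 9>0]
(A,Q,Z): not NE [P1→C gives 8>6]
(B,P,X): not NE [P1→D gives 4>3; P2→Q gives 9>4; P3→Z gives 8>1]
(B,P,Y): not NE [P1→A gives 9>0; P3→Z gives 8>1]
(B,P,Z): not NE [P2→Q gives 9>6]
(B,Q,X): not NE [P1→D gives 7>5; P3→Z gives 8>4]
(B,Q,Y): not NE [P2→P gives 6>0; P3→Z gives 8>4]
(B,Q,Z): not NE [P1→C gives 8>1]
(C,P,X): not NE [P3→Y gives 6>5]
(C,P,Y): not NE [P1→A gives 9>5; P2→Q gives 5>1]
(C,P,Z): not NE [P1→B gives 9>1; P3→Y gives 6>0]
(C,Q,X): not NE [P3→Z gives 10>7]
(C,Q,Y): not NE [P1→B gives 8>2; P3→Z gives 10>7]
(C,Q,Z): not NE [P2→P gives 6>3]
(D,P,X): not NE [P3→Z gives 7>6]
(D,P,Y): not NE [P1→A gives 9>8; P2→Q gives 8>3; P3→Z gives 7>6]
(D,P,Z): not NE [P1→B gives 9>4; P2→Q gives 8>2]
(D,Q,X): not NE [P3→Y gives 3>1]
(D,Q,Y): not NE [P1→B gives 8>7]
(D,Q,Z): not NE [P1→C gives 8>2; P3→Y gives 3>1]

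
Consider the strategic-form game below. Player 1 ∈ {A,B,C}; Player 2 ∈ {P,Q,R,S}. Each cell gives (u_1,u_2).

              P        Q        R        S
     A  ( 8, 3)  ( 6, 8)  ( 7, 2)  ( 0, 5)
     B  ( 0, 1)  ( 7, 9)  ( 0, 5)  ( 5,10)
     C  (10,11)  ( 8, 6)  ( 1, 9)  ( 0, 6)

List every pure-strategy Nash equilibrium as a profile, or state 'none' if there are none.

PSNE = {(B,S), (C,P)}

(A,P): not NE [P1→C gives 10>8; P2→Q gives 8>3]
(A,Q): not NE [P1→C gives 8>6]
(A,R): not NE [P2→Q gives 8>2]
(A,S): not NE [P1→B gives 5>0; P2→Q gives 8>5]
(B,P): not NE [P1→C gives 10>0; P2→S gives 10>1]
(B,Q): not NE [P1→C gives 8>7; P2→S gives 10>9]
(B,R): not NE [P1→A gives 7>0; P2→S gives 10>5]
(B,S): NE
(C,P): NE
(C,Q): not NE [P2→P gives 11>6]
(C,R): not NE [P1→A gives 7>1; P2→P gives 11>9]
(C,S): not NE [P1→B gives 5>0; P2→P gives 11>6]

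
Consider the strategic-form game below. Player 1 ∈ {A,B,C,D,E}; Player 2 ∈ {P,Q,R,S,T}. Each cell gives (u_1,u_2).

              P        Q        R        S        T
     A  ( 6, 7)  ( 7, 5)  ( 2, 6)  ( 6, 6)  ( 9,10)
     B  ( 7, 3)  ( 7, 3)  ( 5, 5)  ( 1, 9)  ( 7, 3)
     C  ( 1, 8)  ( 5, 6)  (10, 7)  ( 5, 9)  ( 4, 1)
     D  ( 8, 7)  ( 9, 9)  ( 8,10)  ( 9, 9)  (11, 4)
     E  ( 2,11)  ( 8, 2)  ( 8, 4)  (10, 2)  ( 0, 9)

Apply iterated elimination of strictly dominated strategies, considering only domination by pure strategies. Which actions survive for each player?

P1 drop A (D beats it: P:8>6 Q:9>7 R:8>2 S:9>6 T:11>9)
P1 drop B (D beats it: P:8>7 Q:9>7 R:8>5 S:9>1 T:11>7)
P2 drop Q (R beats it: C:7>6 D:10>9 E:4>2)
P2 drop T (P beats it: C:8>1 D:7>4 E:11>9)
P1→{C,D,E} P2→{P,R,S}

Survivors P1:{C,D,E} P2:{P,R,S}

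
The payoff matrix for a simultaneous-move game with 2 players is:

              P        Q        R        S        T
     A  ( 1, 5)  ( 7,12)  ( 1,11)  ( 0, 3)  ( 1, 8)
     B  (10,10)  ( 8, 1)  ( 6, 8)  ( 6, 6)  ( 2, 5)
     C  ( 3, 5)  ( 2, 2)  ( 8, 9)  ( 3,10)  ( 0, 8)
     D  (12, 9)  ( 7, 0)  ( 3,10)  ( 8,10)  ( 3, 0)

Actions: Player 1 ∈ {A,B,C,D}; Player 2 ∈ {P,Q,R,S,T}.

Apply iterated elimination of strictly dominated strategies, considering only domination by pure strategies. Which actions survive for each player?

P1 drop A (B beats it: P:10>1 Q:8>7 R:6>1 S:6>0 T:2>1)
P2 drop Q (P beats it: B:10>1 C:5>2 D:9>0)
P2 drop T (R beats it: B:8>5 C:9>8 D:10>0)
P1→{B,C,D} P2→{P,R,S}

IESDS → P1:{B,C,D} P2:{P,R,S}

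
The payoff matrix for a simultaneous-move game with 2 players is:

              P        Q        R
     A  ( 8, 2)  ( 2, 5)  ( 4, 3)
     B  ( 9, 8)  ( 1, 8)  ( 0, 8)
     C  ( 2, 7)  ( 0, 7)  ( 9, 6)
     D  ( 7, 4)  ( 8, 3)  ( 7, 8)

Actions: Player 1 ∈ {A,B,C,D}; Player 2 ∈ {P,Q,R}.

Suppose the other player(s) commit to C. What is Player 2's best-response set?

P2 best: {P,Q}

u_2(P vs C) = 7
u_2(Q vs C) = 7
u_2(R vs C) = 6
max payoff 7 at {P,Q}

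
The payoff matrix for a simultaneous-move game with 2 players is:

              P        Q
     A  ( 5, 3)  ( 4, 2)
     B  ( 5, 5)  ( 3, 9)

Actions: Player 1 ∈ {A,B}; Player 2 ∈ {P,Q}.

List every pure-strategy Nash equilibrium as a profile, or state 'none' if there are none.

PSNE = {(A,P)}

(A,P): NE
(A,Q): not NE [P2→P gives 3>2]
(B,P): not NE [P2→Q gives 9>5]
(B,Q): not NE [P1→A gives 4>3]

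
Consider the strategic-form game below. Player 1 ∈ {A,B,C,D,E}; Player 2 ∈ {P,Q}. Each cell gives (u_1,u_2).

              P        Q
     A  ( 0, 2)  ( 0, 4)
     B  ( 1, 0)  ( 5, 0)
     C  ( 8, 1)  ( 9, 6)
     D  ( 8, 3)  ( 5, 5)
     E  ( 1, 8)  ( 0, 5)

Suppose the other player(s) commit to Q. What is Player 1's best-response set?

BR_1 = {C}

u_1(A vs Q) = 0
u_1(B vs Q) = 5
u_1(C vs Q) = 9
u_1(D vs Q) = 5
u_1(E vs Q) = 0
max payoff 9 at {C}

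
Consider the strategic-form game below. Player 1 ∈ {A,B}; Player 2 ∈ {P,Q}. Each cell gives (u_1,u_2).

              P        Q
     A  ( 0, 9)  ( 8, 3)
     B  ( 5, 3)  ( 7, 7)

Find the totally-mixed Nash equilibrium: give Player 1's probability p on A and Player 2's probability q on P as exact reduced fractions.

P1 mixes 2/5 on A; P2 mixes 1/6 on P

P1 indiff ⇒ q·0+(1-q)·8 = q·5+(1-q)·7 ⇒ q(-5) = (1-q)(-1) ⇒ q = 1/6
P2 indiff ⇒ p·9+(1-p)·3 = p·3+(1-p)·7 ⇒ p(6) = (1-p)(4) ⇒ p = 2/5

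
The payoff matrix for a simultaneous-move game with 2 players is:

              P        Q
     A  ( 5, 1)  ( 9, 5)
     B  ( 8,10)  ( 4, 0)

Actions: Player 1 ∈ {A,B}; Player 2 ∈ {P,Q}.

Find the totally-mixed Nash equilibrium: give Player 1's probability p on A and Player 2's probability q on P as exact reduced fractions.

P1 indiff ⇒ q·5+(1-q)·9 = q·8+(1-q)·4 ⇒ q(-3) = (1-q)(-5) ⇒ q = 5/8
P2 indiff ⇒ p·1+(1-p)·10 = p·5+(1-p)·0 ⇒ p(-4) = (1-p)(-10) ⇒ p = 5/7

P1 mixes 5/7 on A; P2 mixes 5/8 on P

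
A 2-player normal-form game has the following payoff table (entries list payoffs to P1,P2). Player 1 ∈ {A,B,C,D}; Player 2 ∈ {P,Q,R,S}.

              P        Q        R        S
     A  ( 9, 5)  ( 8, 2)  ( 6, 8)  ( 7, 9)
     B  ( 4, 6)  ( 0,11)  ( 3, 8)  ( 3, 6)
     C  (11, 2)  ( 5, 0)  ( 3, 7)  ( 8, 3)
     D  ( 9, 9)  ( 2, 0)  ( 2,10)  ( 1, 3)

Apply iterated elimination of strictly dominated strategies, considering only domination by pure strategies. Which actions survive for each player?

Remaining: P1:{A,C} P2:{R,S}

P1 drop B (A beats it: P:9>4 Q:8>0 R:6>3 S:7>3)
P1 drop D (C beats it: P:11>9 Q:5>2 R:3>2 S:8>1)
P2 drop P (R beats it: A:8>5 C:7>2)
P2 drop Q (R beats it: A:8>2 C:7>0)
P1→{A,C} P2→{R,S}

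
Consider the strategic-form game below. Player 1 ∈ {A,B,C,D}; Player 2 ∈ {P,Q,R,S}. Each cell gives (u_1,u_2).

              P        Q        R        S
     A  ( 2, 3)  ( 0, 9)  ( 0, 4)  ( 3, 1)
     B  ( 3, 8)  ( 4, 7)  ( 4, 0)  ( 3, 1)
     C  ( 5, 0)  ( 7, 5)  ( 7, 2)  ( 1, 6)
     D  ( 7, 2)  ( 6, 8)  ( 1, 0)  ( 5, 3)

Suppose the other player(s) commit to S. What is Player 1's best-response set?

u_1(A vs S) = 3
u_1(B vs S) = 3
u_1(C vs S) = 1
u_1(D vs S) = 5
max payoff 5 at {D}

argmax u_1 = {D}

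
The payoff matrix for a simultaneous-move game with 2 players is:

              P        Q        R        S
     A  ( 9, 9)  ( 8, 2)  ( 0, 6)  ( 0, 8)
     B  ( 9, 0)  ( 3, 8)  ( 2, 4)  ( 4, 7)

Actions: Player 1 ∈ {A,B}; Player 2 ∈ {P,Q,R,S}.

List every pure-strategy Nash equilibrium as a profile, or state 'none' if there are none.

NE set: (A,P)

(A,P): NE
(A,Q): not NE [P2→P gives 9>2]
(A,R): not NE [P1→B gives 2>0; P2→P gives 9>6]
(A,S): not NE [P1→B gives 4>0; P2→P gives 9>8]
(B,P): not NE [P2→Q gives 8>0]
(B,Q): not NE [P1→A gives 8>3]
(B,R): not NE [P2→Q gives 8>4]
(B,S): not NE [P2→Q gives 8>7]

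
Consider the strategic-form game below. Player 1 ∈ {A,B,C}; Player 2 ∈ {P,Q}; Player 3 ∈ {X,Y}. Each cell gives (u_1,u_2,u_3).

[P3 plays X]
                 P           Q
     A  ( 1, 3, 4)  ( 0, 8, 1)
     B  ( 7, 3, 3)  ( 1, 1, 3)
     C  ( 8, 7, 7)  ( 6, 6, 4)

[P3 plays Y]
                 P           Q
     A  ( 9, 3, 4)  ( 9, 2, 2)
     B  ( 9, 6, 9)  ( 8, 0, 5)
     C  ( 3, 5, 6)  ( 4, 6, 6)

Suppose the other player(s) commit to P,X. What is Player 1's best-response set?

P1 best: {C}

u_1(A vs P,X) = 1
u_1(B vs P,X) = 7
u_1(C vs P,X) = 8
max payoff 8 at {C}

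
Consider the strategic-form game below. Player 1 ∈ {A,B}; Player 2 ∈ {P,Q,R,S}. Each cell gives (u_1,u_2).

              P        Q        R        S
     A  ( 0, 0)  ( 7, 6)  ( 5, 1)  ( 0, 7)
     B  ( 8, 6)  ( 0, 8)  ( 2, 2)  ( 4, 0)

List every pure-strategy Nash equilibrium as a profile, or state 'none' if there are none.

(A,P): not NE [P1→B gives 8>0; P2→S gives 7>0]
(A,Q): not NE [P2→S gives 7>6]
(A,R): not NE [P2→S gives 7>1]
(A,S): not NE [P1→B gives 4>0]
(B,P): not NE [P2→Q gives 8>6]
(B,Q): not NE [P1→A gives 7>0]
(B,R): not NE [P1→A gives 5>2; P2→Q gives 8>2]
(B,S): not NE [P2→Q gives 8>0]

Equilibria: none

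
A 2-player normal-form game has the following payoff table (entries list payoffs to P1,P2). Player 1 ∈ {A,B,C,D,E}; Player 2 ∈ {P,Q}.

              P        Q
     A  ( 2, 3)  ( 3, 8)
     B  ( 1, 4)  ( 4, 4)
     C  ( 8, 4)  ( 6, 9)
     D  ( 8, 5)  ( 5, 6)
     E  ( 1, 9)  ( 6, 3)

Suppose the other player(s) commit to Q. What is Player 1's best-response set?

BR_1 = {C,E}

u_1(A vs Q) = 3
u_1(B vs Q) = 4
u_1(C vs Q) = 6
u_1(D vs Q) = 5
u_1(E vs Q) = 6
max payoff 6 at {C,E}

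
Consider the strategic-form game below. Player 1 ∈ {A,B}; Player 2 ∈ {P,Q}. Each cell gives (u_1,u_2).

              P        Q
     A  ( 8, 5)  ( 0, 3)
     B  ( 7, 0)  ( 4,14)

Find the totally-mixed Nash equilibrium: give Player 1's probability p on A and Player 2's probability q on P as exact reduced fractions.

P1 mixes 7/8 on A; P2 mixes 4/5 on P

P1 indiff ⇒ q·8+(1-q)·0 = q·7+(1-q)·4 ⇒ q(1) = (1-q)(4) ⇒ q = 4/5
P2 indiff ⇒ p·5+(1-p)·0 = p·3+(1-p)·14 ⇒ p(2) = (1-p)(14) ⇒ p = 7/8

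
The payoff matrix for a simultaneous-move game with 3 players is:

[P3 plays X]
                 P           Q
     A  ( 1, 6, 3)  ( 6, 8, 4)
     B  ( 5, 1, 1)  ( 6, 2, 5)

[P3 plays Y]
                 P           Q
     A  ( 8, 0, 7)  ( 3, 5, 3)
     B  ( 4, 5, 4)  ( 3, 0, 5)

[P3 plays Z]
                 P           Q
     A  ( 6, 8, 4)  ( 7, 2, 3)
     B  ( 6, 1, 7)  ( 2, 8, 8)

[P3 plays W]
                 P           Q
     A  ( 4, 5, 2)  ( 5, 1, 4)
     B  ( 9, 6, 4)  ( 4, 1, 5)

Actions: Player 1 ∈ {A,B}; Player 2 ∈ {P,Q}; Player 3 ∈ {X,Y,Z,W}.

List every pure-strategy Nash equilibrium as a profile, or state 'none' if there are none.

PSNE = {(A,Q,X)}

(A,P,X): not NE [P1→B gives 5>1; P2→Q gives 8>6; P3→Y gives 7>3]
(A,P,Y): not NE [P2→Q gives 5>0]
(A,P,Z): not NE [P3→Y gives 7>4]
(A,P,W): not NE [P1→B gives 9>4; P3→Y gives 7>2]
(A,Q,X): NE
(A,Q,Y): not NE [P3→W gives 4>3]
(A,Q,Z): not NE [P2→P gives 8>2; P3→W gives 4>3]
(A,Q,W): not NE [P2→P gives 5>1]
(B,P,X): not NE [P2→Q gives 2>1; P3→Z gives 7>1]
(B,P,Y): not NE [P1→A gives 8>4; P3→Z gives 7>4]
(B,P,Z): not NE [P2→Q gives 8>1]
(B,P,W): not NE [P3→Z gives 7>4]
(B,Q,X): not NE [P3→Z gives 8>5]
(B,Q,Y): not NE [P2→P gives 5>0; P3→Z gives 8>5]
(B,Q,Z): not NE [P1→A gives 7>2]
(B,Q,W): not NE [P1→A gives 5>4; P2→P gives 6>1; P3→Z gives 8>5]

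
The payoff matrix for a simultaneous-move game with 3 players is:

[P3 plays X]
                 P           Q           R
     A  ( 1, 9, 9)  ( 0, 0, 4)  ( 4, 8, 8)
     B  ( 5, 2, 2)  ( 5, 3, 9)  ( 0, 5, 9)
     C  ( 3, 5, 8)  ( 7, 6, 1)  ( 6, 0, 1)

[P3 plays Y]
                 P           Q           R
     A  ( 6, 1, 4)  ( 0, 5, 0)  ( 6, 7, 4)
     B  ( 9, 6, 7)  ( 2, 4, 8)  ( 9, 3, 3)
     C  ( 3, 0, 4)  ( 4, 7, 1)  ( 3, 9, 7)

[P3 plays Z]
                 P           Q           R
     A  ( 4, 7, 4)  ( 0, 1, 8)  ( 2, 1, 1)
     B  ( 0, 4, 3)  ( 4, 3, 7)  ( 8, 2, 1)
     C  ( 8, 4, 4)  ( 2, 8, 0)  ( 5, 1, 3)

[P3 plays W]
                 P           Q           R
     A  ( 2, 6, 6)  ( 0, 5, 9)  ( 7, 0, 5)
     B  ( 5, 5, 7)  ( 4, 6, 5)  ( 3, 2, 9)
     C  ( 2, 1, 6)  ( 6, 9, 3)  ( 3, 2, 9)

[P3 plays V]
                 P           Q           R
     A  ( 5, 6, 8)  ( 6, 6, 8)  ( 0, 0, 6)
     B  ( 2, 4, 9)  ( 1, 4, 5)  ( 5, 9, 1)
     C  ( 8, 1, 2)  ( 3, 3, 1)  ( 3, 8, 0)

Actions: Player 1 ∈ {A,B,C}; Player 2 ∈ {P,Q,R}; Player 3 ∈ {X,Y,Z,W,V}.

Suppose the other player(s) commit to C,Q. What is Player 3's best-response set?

P3 best: {W}

u_3(X vs C,Q) = 1
u_3(Y vs C,Q) = 1
u_3(Z vs C,Q) = 0
u_3(W vs C,Q) = 3
u_3(V vs C,Q) = 1
max payoff 3 at {W}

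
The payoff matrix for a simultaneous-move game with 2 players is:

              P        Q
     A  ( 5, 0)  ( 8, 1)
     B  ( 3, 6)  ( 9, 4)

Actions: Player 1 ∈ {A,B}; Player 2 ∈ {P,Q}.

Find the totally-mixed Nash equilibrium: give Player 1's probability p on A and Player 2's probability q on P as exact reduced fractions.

P1 mixes 2/3 on A; P2 mixes 1/3 on P

P1 indiff ⇒ q·5+(1-q)·8 = q·3+(1-q)·9 ⇒ q(2) = (1-q)(1) ⇒ q = 1/3
P2 indiff ⇒ p·0+(1-p)·6 = p·1+(1-p)·4 ⇒ p(-1) = (1-p)(-2) ⇒ p = 2/3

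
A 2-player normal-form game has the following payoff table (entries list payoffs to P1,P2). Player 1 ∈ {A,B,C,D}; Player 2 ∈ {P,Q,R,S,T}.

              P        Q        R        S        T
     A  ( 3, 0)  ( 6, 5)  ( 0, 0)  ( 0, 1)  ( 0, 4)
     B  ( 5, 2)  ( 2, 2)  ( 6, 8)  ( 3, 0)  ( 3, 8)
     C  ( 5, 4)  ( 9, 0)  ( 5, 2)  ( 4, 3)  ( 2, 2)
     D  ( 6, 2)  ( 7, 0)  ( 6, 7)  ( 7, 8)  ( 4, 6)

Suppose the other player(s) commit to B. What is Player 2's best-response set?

u_2(P vs B) = 2
u_2(Q vs B) = 2
u_2(R vs B) = 8
u_2(S vs B) = 0
u_2(T vs B) = 8
max payoff 8 at {R,T}

BR_2 = {R,T}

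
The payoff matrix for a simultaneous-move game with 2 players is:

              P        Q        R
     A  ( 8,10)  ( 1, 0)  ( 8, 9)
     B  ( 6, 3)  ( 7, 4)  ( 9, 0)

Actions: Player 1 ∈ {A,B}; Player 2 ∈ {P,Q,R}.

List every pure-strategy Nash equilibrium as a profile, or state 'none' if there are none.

(A,P): NE
(A,Q): not NE [P1→B gives 7>1; P2→P gives 10>0]
(A,R): not NE [P1→B gives 9>8; P2→P gives 10>9]
(B,P): not NE [P1→A gives 8>6; P2→Q gives 4>3]
(B,Q): NE
(B,R): not NE [P2→Q gives 4>0]

PSNE = {(A,P), (B,Q)}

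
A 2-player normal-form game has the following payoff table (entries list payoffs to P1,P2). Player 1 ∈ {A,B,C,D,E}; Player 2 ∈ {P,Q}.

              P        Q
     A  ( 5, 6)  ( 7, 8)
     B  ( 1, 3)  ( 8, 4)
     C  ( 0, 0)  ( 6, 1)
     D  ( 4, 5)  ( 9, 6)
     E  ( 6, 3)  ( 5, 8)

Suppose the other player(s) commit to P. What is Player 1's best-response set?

BR_1 = {E}

u_1(A vs P) = 5
u_1(B vs P) = 1
u_1(C vs P) = 0
u_1(D vs P) = 4
u_1(E vs P) = 6
max payoff 6 at {E}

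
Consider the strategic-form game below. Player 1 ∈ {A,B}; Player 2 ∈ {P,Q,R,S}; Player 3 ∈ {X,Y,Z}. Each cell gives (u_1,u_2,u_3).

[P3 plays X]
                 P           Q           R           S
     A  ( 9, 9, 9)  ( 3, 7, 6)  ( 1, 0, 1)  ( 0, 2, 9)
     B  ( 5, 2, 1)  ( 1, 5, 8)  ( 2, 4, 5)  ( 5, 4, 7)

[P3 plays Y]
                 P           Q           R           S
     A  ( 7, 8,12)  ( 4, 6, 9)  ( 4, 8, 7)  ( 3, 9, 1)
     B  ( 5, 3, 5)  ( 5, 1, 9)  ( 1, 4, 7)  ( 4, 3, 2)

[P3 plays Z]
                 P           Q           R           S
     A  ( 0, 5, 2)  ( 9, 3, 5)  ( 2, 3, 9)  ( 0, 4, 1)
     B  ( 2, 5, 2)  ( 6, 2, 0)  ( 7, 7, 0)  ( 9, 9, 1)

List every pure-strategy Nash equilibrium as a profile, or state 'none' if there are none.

(A,P,X): not NE [P3→Y gives 12>9]
(A,P,Y): not NE [P2→S gives 9>8]
(A,P,Z): not NE [P1→B gives 2>0; P3→Y gives 12>2]
(A,Q,X): not NE [P2→P gives 9>7; P3→Y gives 9>6]
(A,Q,Y): not NE [P1→B gives 5>4; P2→S gives 9>6]
(A,Q,Z): not NE [P2→P gives 5>3; P3→Y gives 9>5]
(A,R,X): not NE [P1→B gives 2>1; P2→P gives 9>0; P3→Z gives 9>1]
(A,R,Y): not NE [P2→S gives 9>8; P3→Z gives 9>7]
(A,R,Z): not NE [P1→B gives 7>2; P2→P gives 5>3]
(A,S,X): not NE [P1→B gives 5>0; P2→P gives 9>2]
(A,S,Y): not NE [P1→B gives 4>3; P3→X gives 9>1]
(A,S,Z): not NE [P1→B gives 9>0; P2→P gives 5>4; P3→X gives 9>1]
(B,P,X): not NE [P1→A gives 9>5; P2→Q gives 5>2; P3→Y gives 5>1]
(B,P,Y): not NE [P1→A gives 7>5; P2→R gives 4>3]
(B,P,Z): not NE [P2→S gives 9>5; P3→Y gives 5>2]
(B,Q,X): not NE [P1→A gives 3>1; P3→Y gives 9>8]
(B,Q,Y): not NE [P2→R gives 4>1]
(B,Q,Z): not NE [P1→A gives 9>6; P2→S gives 9>2; P3→Y gives 9>0]
(B,R,X): not NE [P2→Q gives 5>4; P3→Y gives 7>5]
(B,R,Y): not NE [P1→A gives 4>1]
(B,R,Z): not NE [P2→S gives 9>7; P3→Y gives 7>0]
(B,S,X): not NE [P2→Q gives 5>4]
(B,S,Y): not NE [P2→R gives 4>3; P3→X gives 7>2]
(B,S,Z): not NE [P3→X gives 7>1]

No pure NE.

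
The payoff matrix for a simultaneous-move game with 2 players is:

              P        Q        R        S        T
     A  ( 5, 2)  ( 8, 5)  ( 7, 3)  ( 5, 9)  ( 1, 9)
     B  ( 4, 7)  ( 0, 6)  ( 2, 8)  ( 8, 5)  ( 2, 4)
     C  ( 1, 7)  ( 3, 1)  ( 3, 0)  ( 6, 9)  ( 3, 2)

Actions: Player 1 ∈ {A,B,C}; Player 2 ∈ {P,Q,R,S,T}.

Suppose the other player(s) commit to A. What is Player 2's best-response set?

argmax u_2 = {S,T}

u_2(P vs A) = 2
u_2(Q vs A) = 5
u_2(R vs A) = 3
u_2(S vs A) = 9
u_2(T vs A) = 9
max payoff 9 at {S,T}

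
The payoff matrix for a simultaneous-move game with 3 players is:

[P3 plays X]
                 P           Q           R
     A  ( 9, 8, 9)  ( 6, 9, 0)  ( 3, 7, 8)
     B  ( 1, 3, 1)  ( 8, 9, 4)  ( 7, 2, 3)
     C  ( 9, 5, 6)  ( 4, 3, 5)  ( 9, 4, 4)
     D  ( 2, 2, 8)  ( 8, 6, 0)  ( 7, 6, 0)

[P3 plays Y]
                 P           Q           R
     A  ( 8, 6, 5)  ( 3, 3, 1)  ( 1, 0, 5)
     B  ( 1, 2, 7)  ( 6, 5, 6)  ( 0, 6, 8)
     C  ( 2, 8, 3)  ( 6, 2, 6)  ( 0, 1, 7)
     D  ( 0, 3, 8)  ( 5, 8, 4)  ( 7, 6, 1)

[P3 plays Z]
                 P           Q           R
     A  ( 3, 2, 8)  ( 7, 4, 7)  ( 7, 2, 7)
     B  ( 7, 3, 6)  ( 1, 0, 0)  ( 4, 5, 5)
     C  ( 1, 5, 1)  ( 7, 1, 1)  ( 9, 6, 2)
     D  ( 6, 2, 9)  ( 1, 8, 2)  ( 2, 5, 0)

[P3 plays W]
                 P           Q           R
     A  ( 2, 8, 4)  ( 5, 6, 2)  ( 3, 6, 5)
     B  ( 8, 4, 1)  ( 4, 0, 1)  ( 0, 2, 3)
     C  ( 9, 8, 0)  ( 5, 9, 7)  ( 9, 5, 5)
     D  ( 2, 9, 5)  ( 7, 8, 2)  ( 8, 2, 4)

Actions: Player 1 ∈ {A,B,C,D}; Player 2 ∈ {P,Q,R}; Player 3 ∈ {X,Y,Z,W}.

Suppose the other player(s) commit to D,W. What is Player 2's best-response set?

BR_2 = {P}

u_2(P vs D,W) = 9
u_2(Q vs D,W) = 8
u_2(R vs D,W) = 2
max payoff 9 at {P}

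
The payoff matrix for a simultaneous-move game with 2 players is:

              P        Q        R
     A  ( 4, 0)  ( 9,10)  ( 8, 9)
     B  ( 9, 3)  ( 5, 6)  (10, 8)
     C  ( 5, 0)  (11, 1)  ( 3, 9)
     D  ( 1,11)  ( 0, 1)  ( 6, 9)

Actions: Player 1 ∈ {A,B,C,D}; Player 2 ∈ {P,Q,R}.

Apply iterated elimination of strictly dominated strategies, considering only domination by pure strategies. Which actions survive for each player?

P1 drop D (A beats it: P:4>1 Q:9>0 R:8>6)
P2 drop P (Q beats it: A:10>0 B:6>3 C:1>0)
P1→{A,B,C} P2→{Q,R}

Remaining: P1:{A,B,C} P2:{Q,R}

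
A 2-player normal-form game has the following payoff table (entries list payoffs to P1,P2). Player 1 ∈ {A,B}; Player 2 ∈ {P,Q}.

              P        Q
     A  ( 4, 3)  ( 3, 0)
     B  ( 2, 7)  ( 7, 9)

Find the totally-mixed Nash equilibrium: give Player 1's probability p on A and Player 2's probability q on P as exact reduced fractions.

p=2/5, q=2/3

P1 indiff ⇒ q·4+(1-q)·3 = q·2+(1-q)·7 ⇒ q(2) = (1-q)(4) ⇒ q = 2/3
P2 indiff ⇒ p·3+(1-p)·7 = p·0+(1-p)·9 ⇒ p(3) = (1-p)(2) ⇒ p = 2/5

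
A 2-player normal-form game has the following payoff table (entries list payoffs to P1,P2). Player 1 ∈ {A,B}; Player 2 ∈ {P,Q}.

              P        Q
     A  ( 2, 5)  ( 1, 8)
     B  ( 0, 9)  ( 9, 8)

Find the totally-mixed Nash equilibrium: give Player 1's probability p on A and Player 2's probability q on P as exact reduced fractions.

p=1/4, q=4/5

P1 indiff ⇒ q·2+(1-q)·1 = q·0+(1-q)·9 ⇒ q(2) = (1-q)(8) ⇒ q = 4/5
P2 indiff ⇒ p·5+(1-p)·9 = p·8+(1-p)·8 ⇒ p(-3) = (1-p)(-1) ⇒ p = 1/4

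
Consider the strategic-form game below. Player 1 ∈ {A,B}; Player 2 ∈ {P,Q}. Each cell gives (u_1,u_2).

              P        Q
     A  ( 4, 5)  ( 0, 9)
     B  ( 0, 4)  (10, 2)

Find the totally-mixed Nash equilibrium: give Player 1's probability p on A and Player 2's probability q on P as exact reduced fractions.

P1 indiff ⇒ q·4+(1-q)·0 = q·0+(1-q)·10 ⇒ q(4) = (1-q)(10) ⇒ q = 5/7
P2 indiff ⇒ p·5+(1-p)·4 = p·9+(1-p)·2 ⇒ p(-4) = (1-p)(-2) ⇒ p = 1/3

p=1/3, q=5/7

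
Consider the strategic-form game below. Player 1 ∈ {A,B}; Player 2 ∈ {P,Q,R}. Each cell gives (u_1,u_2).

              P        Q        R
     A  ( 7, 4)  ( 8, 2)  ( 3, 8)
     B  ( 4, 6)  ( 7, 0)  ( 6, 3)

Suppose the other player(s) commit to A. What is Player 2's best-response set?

P2 best: {R}

u_2(P vs A) = 4
u_2(Q vs A) = 2
u_2(R vs A) = 8
max payoff 8 at {R}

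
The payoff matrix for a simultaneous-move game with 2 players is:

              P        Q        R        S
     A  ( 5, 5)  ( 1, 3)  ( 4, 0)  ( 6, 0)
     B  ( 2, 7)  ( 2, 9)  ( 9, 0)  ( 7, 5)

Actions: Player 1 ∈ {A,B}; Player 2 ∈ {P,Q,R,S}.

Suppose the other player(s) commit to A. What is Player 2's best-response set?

u_2(P vs A) = 5
u_2(Q vs A) = 3
u_2(R vs A) = 0
u_2(S vs A) = 0
max payoff 5 at {P}

BR_2 = {P}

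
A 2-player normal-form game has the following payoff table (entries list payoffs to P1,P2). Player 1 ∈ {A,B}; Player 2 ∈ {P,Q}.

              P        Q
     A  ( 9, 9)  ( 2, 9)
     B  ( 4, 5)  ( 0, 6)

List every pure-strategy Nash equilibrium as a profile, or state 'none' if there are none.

(A,P): NE
(A,Q): NE
(B,P): not NE [P1→A gives 9>4; P2→Q gives 6>5]
(B,Q): not NE [P1→A gives 2>0]

PSNE = {(A,P), (A,Q)}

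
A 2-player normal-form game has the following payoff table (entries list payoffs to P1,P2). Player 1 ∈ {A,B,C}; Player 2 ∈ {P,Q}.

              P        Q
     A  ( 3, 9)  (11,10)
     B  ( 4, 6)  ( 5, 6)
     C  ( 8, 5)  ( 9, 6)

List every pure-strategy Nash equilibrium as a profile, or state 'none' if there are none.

(A,P): not NE [P1→C gives 8>3; P2→Q gives 10>9]
(A,Q): NE
(B,P): not NE [P1→C gives 8>4]
(B,Q): not NE [P1→A gives 11>5]
(C,P): not NE [P2→Q gives 6>5]
(C,Q): not NE [P1→A gives 11>9]

NE set: (A,Q)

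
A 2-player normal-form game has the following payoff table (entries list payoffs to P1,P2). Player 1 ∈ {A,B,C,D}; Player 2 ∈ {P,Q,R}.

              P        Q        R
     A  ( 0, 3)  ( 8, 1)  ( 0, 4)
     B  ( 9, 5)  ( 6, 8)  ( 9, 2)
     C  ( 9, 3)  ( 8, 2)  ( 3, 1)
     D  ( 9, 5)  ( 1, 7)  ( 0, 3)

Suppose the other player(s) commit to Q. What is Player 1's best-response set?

u_1(A vs Q) = 8
u_1(B vs Q) = 6
u_1(C vs Q) = 8
u_1(D vs Q) = 1
max payoff 8 at {A,C}

BR_1 = {A,C}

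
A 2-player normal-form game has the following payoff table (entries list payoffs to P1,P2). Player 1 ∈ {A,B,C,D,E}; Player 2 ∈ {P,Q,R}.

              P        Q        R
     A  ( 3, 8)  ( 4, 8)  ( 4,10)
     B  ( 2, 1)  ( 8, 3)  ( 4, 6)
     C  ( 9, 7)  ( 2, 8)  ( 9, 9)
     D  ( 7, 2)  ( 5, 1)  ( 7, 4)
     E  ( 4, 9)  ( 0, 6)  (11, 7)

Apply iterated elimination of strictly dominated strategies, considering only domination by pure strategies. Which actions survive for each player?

P1 drop A (D beats it: P:7>3 Q:5>4 R:7>4)
P2 drop Q (R beats it: B:6>3 C:9>8 D:4>1 E:7>6)
P1 drop B (C beats it: P:9>2 R:9>4)
P1 drop D (C beats it: P:9>7 R:9>7)
P1→{C,E} P2→{P,R}

IESDS → P1:{C,E} P2:{P,R}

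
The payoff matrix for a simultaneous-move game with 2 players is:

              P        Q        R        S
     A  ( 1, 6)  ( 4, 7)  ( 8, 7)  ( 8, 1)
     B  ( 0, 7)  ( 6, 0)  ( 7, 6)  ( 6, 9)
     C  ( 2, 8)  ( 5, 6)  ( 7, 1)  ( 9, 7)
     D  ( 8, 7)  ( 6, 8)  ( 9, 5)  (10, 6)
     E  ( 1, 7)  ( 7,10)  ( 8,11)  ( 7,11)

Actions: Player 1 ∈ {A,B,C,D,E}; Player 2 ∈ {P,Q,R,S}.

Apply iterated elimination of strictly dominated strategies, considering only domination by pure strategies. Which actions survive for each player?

Survivors P1:{D,E} P2:{Q,R,S}

P1 drop A (D beats it: P:8>1 Q:6>4 R:9>8 S:10>8)
P1 drop B (E beats it: P:1>0 Q:7>6 R:8>7 S:7>6)
P1 drop C (D beats it: P:8>2 Q:6>5 R:9>7 S:10>9)
P2 drop P (Q beats it: D:8>7 E:10>7)
P1→{D,E} P2→{Q,R,S}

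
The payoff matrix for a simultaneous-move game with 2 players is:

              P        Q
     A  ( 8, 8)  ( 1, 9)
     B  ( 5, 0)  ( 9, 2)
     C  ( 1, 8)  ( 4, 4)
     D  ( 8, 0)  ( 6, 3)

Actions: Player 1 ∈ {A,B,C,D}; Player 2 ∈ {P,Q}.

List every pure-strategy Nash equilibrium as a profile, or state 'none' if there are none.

PSNE = {(B,Q)}

(A,P): not NE [P2→Q gives 9>8]
(A,Q): not NE [P1→B gives 9>1]
(B,P): not NE [P1→D gives 8>5; P2→Q gives 2>0]
(B,Q): NE
(C,P): not NE [P1→D gives 8>1]
(C,Q): not NE [P1→B gives 9>4; P2→P gives 8>4]
(D,P): not NE [P2→Q gives 3>0]
(D,Q): not NE [P1→B gives 9>6]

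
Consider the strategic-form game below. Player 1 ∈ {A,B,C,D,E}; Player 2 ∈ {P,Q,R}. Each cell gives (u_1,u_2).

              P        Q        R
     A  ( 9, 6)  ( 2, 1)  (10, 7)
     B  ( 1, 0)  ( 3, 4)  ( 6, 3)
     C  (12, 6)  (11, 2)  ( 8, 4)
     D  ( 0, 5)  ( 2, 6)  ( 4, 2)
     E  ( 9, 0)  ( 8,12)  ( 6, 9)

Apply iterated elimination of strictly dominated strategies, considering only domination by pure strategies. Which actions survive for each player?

P1 drop B (C beats it: P:12>1 Q:11>3 R:8>6)
P1 drop D (C beats it: P:12>0 Q:11>2 R:8>4)
P1 drop E (C beats it: P:12>9 Q:11>8 R:8>6)
P2 drop Q (P beats it: A:6>1 C:6>2)
P1→{A,C} P2→{P,R}

Survivors P1:{A,C} P2:{P,R}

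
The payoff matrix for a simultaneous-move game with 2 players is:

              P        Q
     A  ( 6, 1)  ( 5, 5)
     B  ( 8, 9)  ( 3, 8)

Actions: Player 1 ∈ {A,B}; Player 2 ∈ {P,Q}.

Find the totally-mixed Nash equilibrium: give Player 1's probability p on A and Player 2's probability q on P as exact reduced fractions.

P1 mixes 1/5 on A; P2 mixes 1/2 on P

P1 indiff ⇒ q·6+(1-q)·5 = q·8+(1-q)·3 ⇒ q(-2) = (1-q)(-2) ⇒ q = 1/2
P2 indiff ⇒ p·1+(1-p)·9 = p·5+(1-p)·8 ⇒ p(-4) = (1-p)(-1) ⇒ p = 1/5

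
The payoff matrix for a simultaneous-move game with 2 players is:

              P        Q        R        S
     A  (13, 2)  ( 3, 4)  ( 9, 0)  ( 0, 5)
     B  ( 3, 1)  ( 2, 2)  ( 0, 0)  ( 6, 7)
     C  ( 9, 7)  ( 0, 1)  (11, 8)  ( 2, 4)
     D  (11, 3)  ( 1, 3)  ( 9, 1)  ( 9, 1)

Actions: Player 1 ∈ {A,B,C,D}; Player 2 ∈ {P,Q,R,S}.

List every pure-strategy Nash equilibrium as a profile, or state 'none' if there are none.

(A,P): not NE [P2→S gives 5>2]
(A,Q): not NE [P2→S gives 5>4]
(A,R): not NE [P1→C gives 11>9; P2→S gives 5>0]
(A,S): not NE [P1→D gives 9>0]
(B,P): not NE [P1→A gives 13>3; P2→S gives 7>1]
(B,Q): not NE [P1→A gives 3>2; P2→S gives 7>2]
(B,R): not NE [P1→C gives 11>0; P2→S gives 7>0]
(B,S): not NE [P1→D gives 9>6]
(C,P): not NE [P1→A gives 13>9; P2→R gives 8>7]
(C,Q): not NE [P1→A gives 3>0; P2→R gives 8>1]
(C,R): NE
(C,S): not NE [P1→D gives 9>2; P2→R gives 8>4]
(D,P): not NE [P1→A gives 13>11]
(D,Q): not NE [P1→A gives 3>1]
(D,R): not NE [P1→C gives 11>9; P2→Q gives 3>1]
(D,S): not NE [P2→Q gives 3>1]

Nash profiles: (C,R)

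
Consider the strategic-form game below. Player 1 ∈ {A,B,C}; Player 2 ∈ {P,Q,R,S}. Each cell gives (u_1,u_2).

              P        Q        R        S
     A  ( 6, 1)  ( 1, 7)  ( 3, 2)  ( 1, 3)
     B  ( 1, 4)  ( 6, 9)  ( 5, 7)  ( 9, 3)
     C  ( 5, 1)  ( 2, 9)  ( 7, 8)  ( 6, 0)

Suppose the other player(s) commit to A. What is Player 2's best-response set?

u_2(P vs A) = 1
u_2(Q vs A) = 7
u_2(R vs A) = 2
u_2(S vs A) = 3
max payoff 7 at {Q}

P2 best: {Q}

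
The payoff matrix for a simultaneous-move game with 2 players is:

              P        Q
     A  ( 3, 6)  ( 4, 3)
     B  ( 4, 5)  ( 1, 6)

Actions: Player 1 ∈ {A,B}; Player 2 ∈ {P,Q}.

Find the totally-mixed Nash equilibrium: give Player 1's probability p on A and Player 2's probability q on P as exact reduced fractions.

P1 indiff ⇒ q·3+(1-q)·4 = q·4+(1-q)·1 ⇒ q(-1) = (1-q)(-3) ⇒ q = 3/4
P2 indiff ⇒ p·6+(1-p)·5 = p·3+(1-p)·6 ⇒ p(3) = (1-p)(1) ⇒ p = 1/4

p=1/4, q=3/4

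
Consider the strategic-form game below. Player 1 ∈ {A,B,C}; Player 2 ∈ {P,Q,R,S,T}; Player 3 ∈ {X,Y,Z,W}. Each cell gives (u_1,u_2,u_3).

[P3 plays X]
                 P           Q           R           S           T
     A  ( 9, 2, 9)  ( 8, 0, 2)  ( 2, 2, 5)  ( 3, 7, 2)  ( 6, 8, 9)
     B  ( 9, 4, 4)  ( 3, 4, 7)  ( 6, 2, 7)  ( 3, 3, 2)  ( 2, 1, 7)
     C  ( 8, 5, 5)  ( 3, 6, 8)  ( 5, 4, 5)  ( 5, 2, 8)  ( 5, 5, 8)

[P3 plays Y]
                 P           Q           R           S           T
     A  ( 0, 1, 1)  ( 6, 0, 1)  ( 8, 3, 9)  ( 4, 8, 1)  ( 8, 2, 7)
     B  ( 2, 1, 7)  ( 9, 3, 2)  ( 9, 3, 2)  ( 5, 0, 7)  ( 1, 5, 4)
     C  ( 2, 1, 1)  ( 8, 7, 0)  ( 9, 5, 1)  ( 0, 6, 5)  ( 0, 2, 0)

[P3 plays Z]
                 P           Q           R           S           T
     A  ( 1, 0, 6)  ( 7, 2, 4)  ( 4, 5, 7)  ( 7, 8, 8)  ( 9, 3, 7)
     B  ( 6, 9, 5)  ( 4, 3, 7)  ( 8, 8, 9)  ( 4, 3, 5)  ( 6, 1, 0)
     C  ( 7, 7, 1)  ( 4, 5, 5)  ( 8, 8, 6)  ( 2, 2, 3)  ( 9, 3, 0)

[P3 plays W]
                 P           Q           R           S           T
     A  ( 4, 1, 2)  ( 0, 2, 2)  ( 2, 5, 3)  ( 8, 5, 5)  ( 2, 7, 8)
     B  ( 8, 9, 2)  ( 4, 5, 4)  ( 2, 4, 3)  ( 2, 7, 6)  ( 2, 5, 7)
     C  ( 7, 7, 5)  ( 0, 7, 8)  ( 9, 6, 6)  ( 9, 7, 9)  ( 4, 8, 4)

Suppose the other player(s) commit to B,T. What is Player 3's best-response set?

argmax u_3 = {X,W}

u_3(X vs B,T) = 7
u_3(Y vs B,T) = 4
u_3(Z vs B,T) = 0
u_3(W vs B,T) = 7
max payoff 7 at {X,W}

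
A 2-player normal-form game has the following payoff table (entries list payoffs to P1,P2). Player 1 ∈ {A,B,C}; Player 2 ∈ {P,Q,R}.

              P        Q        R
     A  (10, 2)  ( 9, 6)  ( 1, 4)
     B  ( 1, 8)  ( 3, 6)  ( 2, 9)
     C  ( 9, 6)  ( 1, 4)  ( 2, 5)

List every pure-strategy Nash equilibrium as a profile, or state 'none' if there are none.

(A,P): not NE [P2→Q gives 6>2]
(A,Q): NE
(A,R): not NE [P1→C gives 2>1; P2→Q gives 6>4]
(B,P): not NE [P1→A gives 10>1; P2→R gives 9>8]
(B,Q): not NE [P1→A gives 9>3; P2→R gives 9>6]
(B,R): NE
(C,P): not NE [P1→A gives 10>9]
(C,Q): not NE [P1→A gives 9>1; P2→P gives 6>4]
(C,R): not NE [P2→P gives 6>5]

Nash profiles: (A,Q), (B,R)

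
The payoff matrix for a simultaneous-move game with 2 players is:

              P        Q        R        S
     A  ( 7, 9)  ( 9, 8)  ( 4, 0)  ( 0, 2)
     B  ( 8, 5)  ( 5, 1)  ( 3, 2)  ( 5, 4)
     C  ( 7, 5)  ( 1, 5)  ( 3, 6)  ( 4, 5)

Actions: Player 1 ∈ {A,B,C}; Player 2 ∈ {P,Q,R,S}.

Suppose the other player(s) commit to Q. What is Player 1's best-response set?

u_1(A vs Q) = 9
u_1(B vs Q) = 5
u_1(C vs Q) = 1
max payoff 9 at {A}

argmax u_1 = {A}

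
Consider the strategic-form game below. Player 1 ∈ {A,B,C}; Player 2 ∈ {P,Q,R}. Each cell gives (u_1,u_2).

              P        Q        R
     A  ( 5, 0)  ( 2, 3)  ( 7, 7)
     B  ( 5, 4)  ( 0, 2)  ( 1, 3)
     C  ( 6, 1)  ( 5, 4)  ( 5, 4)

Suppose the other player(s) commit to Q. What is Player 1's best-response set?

P1 best: {C}

u_1(A vs Q) = 2
u_1(B vs Q) = 0
u_1(C vs Q) = 5
max payoff 5 at {C}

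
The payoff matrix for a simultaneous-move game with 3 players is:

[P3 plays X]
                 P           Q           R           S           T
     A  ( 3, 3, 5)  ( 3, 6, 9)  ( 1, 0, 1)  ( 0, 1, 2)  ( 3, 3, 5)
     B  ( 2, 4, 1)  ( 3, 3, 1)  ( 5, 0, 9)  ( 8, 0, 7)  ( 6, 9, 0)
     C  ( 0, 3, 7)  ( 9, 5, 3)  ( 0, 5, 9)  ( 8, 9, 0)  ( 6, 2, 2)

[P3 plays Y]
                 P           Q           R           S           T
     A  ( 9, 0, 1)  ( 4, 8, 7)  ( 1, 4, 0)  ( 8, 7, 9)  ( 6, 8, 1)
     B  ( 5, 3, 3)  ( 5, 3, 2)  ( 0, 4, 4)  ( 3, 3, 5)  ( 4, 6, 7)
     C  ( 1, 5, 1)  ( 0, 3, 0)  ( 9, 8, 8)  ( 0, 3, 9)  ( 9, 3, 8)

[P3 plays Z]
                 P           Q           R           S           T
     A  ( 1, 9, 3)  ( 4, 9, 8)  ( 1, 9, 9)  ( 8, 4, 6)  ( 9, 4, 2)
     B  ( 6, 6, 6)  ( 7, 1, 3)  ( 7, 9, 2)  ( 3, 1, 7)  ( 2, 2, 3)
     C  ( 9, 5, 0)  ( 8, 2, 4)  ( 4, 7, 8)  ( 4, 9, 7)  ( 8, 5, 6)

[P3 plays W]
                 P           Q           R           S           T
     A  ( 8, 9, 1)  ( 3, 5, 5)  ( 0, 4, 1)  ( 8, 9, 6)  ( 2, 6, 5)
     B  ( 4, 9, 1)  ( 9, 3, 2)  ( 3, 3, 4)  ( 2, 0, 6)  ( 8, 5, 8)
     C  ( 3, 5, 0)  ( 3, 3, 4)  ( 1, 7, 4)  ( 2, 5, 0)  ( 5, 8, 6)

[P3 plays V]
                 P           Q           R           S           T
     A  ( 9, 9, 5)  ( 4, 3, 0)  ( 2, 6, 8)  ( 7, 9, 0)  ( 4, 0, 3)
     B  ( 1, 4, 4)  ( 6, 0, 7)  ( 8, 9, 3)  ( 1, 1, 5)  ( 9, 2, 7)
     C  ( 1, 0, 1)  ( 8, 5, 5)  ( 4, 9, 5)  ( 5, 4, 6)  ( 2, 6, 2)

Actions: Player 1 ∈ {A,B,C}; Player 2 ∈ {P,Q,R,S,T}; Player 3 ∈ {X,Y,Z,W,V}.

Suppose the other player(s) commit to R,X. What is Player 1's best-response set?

u_1(A vs R,X) = 1
u_1(B vs R,X) = 5
u_1(C vs R,X) = 0
max payoff 5 at {B}

BR_1 = {B}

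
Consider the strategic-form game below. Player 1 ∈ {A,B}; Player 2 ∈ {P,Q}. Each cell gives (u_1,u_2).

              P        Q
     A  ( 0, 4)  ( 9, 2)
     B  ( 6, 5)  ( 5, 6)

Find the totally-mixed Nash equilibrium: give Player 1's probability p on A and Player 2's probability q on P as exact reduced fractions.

P1 indiff ⇒ q·0+(1-q)·9 = q·6+(1-q)·5 ⇒ q(-6) = (1-q)(-4) ⇒ q = 2/5
P2 indiff ⇒ p·4+(1-p)·5 = p·2+(1-p)·6 ⇒ p(2) = (1-p)(1) ⇒ p = 1/3

P1 mixes 1/3 on A; P2 mixes 2/5 on P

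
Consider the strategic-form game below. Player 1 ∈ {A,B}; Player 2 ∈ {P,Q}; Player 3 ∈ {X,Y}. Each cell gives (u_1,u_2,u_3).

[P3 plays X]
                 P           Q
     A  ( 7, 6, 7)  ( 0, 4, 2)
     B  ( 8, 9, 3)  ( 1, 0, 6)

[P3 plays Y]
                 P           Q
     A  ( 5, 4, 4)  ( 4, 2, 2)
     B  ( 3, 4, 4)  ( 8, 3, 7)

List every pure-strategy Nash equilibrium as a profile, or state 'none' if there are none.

Equilibria: none

(A,P,X): not NE [P1→B gives 8>7]
(A,P,Y): not NE [P3→X gives 7>4]
(A,Q,X): not NE [P1→B gives 1>0; P2→P gives 6>4]
(A,Q,Y): not NE [P1→B gives 8>4; P2→P gives 4>2]
(B,P,X): not NE [P3→Y gives 4>3]
(B,P,Y): not NE [P1→A gives 5>3]
(B,Q,X): not NE [P2→P gives 9>0; P3→Y gives 7>6]
(B,Q,Y): not NE [P2→P gives 4>3]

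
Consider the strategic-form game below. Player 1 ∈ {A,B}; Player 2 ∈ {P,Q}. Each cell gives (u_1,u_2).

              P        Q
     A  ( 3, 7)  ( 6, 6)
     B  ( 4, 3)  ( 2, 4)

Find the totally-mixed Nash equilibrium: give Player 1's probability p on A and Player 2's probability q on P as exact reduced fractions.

P1 indiff ⇒ q·3+(1-q)·6 = q·4+(1-q)·2 ⇒ q(-1) = (1-q)(-4) ⇒ q = 4/5
P2 indiff ⇒ p·7+(1-p)·3 = p·6+(1-p)·4 ⇒ p(1) = (1-p)(1) ⇒ p = 1/2

(p,q) = (1/2, 4/5)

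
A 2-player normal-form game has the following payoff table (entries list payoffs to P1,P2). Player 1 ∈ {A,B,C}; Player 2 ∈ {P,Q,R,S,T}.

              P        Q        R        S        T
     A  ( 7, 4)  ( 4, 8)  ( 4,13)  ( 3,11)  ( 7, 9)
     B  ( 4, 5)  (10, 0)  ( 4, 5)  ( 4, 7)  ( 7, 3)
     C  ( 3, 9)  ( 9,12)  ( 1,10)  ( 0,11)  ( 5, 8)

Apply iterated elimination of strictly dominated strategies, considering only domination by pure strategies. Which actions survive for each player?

P1 drop C (B beats it: P:4>3 Q:10>9 R:4>1 S:4>0 T:7>5)
P2 drop P (S beats it: A:11>4 B:7>5)
P2 drop Q (R beats it: A:13>8 B:5>0)
P2 drop T (R beats it: A:13>9 B:5>3)
P1→{A,B} P2→{R,S}

Survivors P1:{A,B} P2:{R,S}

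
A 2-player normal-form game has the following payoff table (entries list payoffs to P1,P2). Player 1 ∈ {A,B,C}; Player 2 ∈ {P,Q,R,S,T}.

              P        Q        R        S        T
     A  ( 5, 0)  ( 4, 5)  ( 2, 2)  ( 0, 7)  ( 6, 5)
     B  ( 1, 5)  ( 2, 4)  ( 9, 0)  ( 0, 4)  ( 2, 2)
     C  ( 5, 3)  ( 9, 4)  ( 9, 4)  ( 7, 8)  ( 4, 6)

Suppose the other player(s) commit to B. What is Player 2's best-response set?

u_2(P vs B) = 5
u_2(Q vs B) = 4
u_2(R vs B) = 0
u_2(S vs B) = 4
u_2(T vs B) = 2
max payoff 5 at {P}

argmax u_2 = {P}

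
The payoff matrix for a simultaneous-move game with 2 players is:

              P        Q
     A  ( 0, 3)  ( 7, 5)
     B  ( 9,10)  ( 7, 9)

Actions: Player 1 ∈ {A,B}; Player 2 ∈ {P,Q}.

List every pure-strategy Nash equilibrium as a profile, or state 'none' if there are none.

PSNE = {(A,Q), (B,P)}

(A,P): not NE [P1→B gives 9>0; P2→Q gives 5>3]
(A,Q): NE
(B,P): NE
(B,Q): not NE [P2→P gives 10>9]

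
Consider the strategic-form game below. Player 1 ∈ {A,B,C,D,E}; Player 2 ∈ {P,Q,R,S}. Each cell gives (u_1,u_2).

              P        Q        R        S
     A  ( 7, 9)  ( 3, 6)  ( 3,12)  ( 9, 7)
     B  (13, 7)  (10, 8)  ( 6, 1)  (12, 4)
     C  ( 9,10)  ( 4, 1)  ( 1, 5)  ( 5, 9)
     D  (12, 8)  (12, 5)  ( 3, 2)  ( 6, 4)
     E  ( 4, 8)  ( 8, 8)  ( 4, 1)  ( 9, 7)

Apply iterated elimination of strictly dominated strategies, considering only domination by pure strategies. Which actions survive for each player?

IESDS → P1:{B,D} P2:{P,Q}

P1 drop A (B beats it: P:13>7 Q:10>3 R:6>3 S:12>9)
P1 drop C (B beats it: P:13>9 Q:10>4 R:6>1 S:12>5)
P1 drop E (B beats it: P:13>4 Q:10>8 R:6>4 S:12>9)
P2 drop R (P beats it: B:7>1 D:8>2)
P2 drop S (P beats it: B:7>4 D:8>4)
P1→{B,D} P2→{P,Q}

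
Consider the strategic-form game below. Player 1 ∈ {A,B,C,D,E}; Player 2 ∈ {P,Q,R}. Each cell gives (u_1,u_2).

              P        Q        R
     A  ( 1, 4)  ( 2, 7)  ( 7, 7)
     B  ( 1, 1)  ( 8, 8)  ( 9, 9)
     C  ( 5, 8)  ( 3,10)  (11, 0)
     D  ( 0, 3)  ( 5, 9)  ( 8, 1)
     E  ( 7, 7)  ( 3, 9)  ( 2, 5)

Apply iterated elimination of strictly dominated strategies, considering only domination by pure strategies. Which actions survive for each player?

P1 drop A (C beats it: P:5>1 Q:3>2 R:11>7)
P1 drop D (B beats it: P:1>0 Q:8>5 R:9>8)
P2 drop P (Q beats it: B:8>1 C:10>8 E:9>7)
P1 drop E (B beats it: Q:8>3 R:9>2)
P1→{B,C} P2→{Q,R}

Survivors P1:{B,C} P2:{Q,R}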